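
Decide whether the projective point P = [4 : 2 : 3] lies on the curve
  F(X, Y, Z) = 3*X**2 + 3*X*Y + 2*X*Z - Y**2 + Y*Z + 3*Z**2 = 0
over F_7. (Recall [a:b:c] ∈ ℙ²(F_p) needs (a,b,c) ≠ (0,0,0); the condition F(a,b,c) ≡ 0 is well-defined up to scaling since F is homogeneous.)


F(4,2,3) ≡ 6 (mod 7); P is NOT on the curve.

Evaluate F(4, 2, 3) term-by-term (mod 7).
  3*X**2 ↦ 3·16·1·1 = 48
  3*X*Y ↦ 3·4·2·1 = 24
  2*X*Z ↦ 2·4·1·3 = 24
  -Y**2 ↦ -1·1·4·1 = -4
  Y*Z ↦ 1·1·2·3 = 6
  3*Z**2 ↦ 3·1·1·9 = 27
Sum: F(4, 2, 3) = (48) + (24) + (24) + (-4) + (6) + (27) = 125.
Reducing mod 7: 125 ≡ 6 (mod 7).
Since F(a, b, c) ≡ 6 ≠ 0 (mod 7), P does NOT lie on the curve.


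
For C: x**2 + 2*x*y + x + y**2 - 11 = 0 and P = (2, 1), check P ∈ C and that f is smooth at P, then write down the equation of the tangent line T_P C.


Tangent line at P: 7*x + 6*y - 20 = 0.

Step 1: f(2, 1) = 0, so P lies on C.
Step 2: partial derivatives
  f_x(x, y) = 2*x + 2*y + 1, f_y(x, y) = 2*x + 2*y.
  f_x(P) = 7, f_y(P) = 6 (gradient nonzero, so P is smooth).
Step 3: tangent line at P: 7·(x − 2) + 6·(y − 1) = 0.
Expanding: 7*x + 6*y - 20 = 0.


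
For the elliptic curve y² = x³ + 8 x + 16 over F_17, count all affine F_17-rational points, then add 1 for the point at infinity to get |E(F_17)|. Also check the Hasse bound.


Affine points = {(0, 4), (0, 13), (1, 5), (1, 12), (3, 4), (3, 13), (6, 5), (6, 12), (9, 1), (9, 16), (10, 5), (10, 12), (12, 2), (12, 15), (14, 4), (14, 13), (15, 3), (15, 14)}; affine count = 18; |E(F_17)| = 19.

Discriminant check: Δ ∝ 4a³ + 27b² = 4·8³ + 27·16² = 4·512 + 27·256 ≡ 1 (mod 17). Nonzero ⇒ E is nonsingular.
For each x ∈ F_17, compute rhs = x³ + 8·x + 16 mod 17, then count y ∈ F_17 with y² ≡ rhs.
  x = 0: rhs = 16, matching y values: 4, 13 (2 points).
  x = 1: rhs = 8, matching y values: 5, 12 (2 points).
  x = 2: rhs = 6, matching y values: none (0 points).
  x = 3: rhs = 16, matching y values: 4, 13 (2 points).
  x = 4: rhs = 10, matching y values: none (0 points).
  x = 5: rhs = 11, matching y values: none (0 points).
  x = 6: rhs = 8, matching y values: 5, 12 (2 points).
  x = 7: rhs = 7, matching y values: none (0 points).
  x = 8: rhs = 14, matching y values: none (0 points).
  x = 9: rhs = 1, matching y values: 1, 16 (2 points).
  x = 10: rhs = 8, matching y values: 5, 12 (2 points).
  x = 11: rhs = 7, matching y values: none (0 points).
  x = 12: rhs = 4, matching y values: 2, 15 (2 points).
  x = 13: rhs = 5, matching y values: none (0 points).
  x = 14: rhs = 16, matching y values: 4, 13 (2 points).
  x = 15: rhs = 9, matching y values: 3, 14 (2 points).
  x = 16: rhs = 7, matching y values: none (0 points).
Total affine count: 18.
Full point count |E(F_17)| = 18 + 1 = 19.
Hasse bound: |19 − (17+1)| = |1| = 1 ≤ 2√17 ≈ 8.2462 ✓.


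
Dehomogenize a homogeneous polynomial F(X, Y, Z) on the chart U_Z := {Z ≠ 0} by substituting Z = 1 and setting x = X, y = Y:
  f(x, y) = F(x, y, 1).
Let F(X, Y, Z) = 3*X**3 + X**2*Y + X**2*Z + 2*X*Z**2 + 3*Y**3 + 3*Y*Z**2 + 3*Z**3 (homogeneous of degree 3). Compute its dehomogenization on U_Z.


f(x, y) = 3*x**3 + x**2*y + x**2 + 2*x + 3*y**3 + 3*y + 3

On U_Z we set Z = 1. Each monomial c·X^i·Y^j·Z^k in F becomes c·x^i·y^j·1^k = c·x^i·y^j.
Substituting Z = 1: F(X, Y, 1) = 3*x**3 + x**2*y + x**2 + 2*x + 3*y**3 + 3*y + 3.
Note: deg(f) ≤ deg(F) = 3; strict inequality happens when F is divisible by Z (lost terms).


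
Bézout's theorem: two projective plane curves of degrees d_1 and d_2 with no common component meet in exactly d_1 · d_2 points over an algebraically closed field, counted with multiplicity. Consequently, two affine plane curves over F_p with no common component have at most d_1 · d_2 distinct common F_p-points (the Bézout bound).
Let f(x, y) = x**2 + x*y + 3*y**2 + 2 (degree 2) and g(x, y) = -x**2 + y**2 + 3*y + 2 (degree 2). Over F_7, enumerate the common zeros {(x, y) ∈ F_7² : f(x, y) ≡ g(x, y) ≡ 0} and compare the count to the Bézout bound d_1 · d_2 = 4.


Common zeros: {(0, 5)}; count = 1; Bézout bound = 4.

deg(f) = 2, deg(g) = 2, so Bézout bound = 4.
Scan x ∈ F_7. For each x, list the y ∈ F_7 with f(x, y) ≡ 0 and those with g(x, y) ≡ 0 (mod 7); the common zeros in that column are the intersection.
  x = 0: f ≡ 0 at y ∈ {2, 5}; g ≡ 0 at y ∈ {5, 6}; common: {5}.
  x = 1: f ≡ 0 at y ∈ {1}; g ≡ 0 at y ∈ ∅; common: ∅.
  x = 2: f ≡ 0 at y ∈ {5, 6}; g ≡ 0 at y ∈ ∅; common: ∅.
  x = 3: f ≡ 0 at y ∈ ∅; g ≡ 0 at y ∈ {0, 4}; common: ∅.
  x = 4: f ≡ 0 at y ∈ ∅; g ≡ 0 at y ∈ {0, 4}; common: ∅.
  x = 5: f ≡ 0 at y ∈ {1, 2}; g ≡ 0 at y ∈ ∅; common: ∅.
  x = 6: f ≡ 0 at y ∈ {6}; g ≡ 0 at y ∈ ∅; common: ∅.
Collecting: common zeros = {(0, 5)}, so the count is 1.
Comparison with the Bézout bound: 1 ≤ 4 = deg(f)·deg(g), as expected for curves with no common component (the affine F_7-count falls short of the bound because intersections may lie at infinity, over extension fields, or carry multiplicity).


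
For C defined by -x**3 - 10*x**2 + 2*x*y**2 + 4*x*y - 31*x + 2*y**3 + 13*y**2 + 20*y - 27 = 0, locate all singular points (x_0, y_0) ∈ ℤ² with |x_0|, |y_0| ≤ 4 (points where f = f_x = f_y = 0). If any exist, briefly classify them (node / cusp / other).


Singular points: {(-3, -1)}; classification: node.

Compute partial derivatives:
  f_x = -3*x**2 - 20*x + 2*y**2 + 4*y - 31.
  f_y = 4*x*y + 4*x + 6*y**2 + 26*y + 20.
Scan x_0 ∈ {−4, ..., 4}. For each x_0, f_y(x_0, y) is a polynomial in y; find its integer roots y ∈ {−4, ..., 4}, then test f_x and f at those candidates.
  x = -4: f_y(-4, y) = 6*y**2 + 10*y + 4; vanishes at y ∈ {-1}. (-4, -1): f_x = -1 ≠ 0.
  x = -3: f_y(-3, y) = 6*y**2 + 14*y + 8; vanishes at y ∈ {-1}. (-3, -1): f_x = 0, f = 0 — SINGULAR.
  x = -2: f_y(-2, y) = 6*y**2 + 18*y + 12; vanishes at y ∈ {-2, -1}. (-2, -2): f_x = -3 ≠ 0; (-2, -1): f_x = -5 ≠ 0.
  x = -1: f_y(-1, y) = 6*y**2 + 22*y + 16; vanishes at y ∈ {-1}. (-1, -1): f_x = -16 ≠ 0.
  x = 0: f_y(0, y) = 6*y**2 + 26*y + 20; vanishes at y ∈ {-1}. (0, -1): f_x = -33 ≠ 0.
  x = 1: f_y(1, y) = 6*y**2 + 30*y + 24; vanishes at y ∈ {-4, -1}. (1, -4): f_x = -38 ≠ 0; (1, -1): f_x = -56 ≠ 0.
  x = 2: f_y(2, y) = 6*y**2 + 34*y + 28; vanishes at y ∈ {-1}. (2, -1): f_x = -85 ≠ 0.
  x = 3: f_y(3, y) = 6*y**2 + 38*y + 32; vanishes at y ∈ {-1}. (3, -1): f_x = -120 ≠ 0.
  x = 4: f_y(4, y) = 6*y**2 + 42*y + 36; vanishes at y ∈ {-1}. (4, -1): f_x = -161 ≠ 0.
Only singular point on the grid: (-3, -1).
Classify: substitute x = -3 + u, y = -1 + v and expand: f = -u**3 - u**2 + 2*u*v**2 + 2*v**3 + v**2.
No constant or linear terms (consistent with a singular point). Quadratic part: -u**2 + v**2. Cubic part: -u**3 + 2*u*v**2 + 2*v**3.
The quadratic part v**2 - u**2 = (v − u)(v + u) splits into two distinct linear factors, so there are two distinct tangent lines y − -1 = ±(x − -3) — this is a node (ordinary double point).
Classification: node.


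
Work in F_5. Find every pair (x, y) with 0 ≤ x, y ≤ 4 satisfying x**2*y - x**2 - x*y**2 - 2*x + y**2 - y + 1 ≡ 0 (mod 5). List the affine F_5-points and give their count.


Affine F_5-points: {(2, 1), (2, 2), (4, 2), (4, 3)}; count = 4.

For each of the 25 pairs (x, y) ∈ F_5², evaluate f(x, y) mod 5. Record the zeros.
  x = 0: [0↦1, 1↦1, 2↦3, 3↦2, 4↦3]  zeros at y ∈ ∅
  x = 1: [0↦3, 1↦3, 2↦3, 3↦3, 4↦3]  zeros at y ∈ ∅
  x = 2: [0↦3, 1↦0, 2↦0, 3↦3, 4↦4]  zeros at y ∈ {1, 2}
  x = 3: [0↦1, 1↦2, 2↦4, 3↦2, 4↦1]  zeros at y ∈ ∅
  x = 4: [0↦2, 1↦4, 2↦0, 3↦0, 4↦4]  zeros at y ∈ {2, 3}
Collecting zeros: affine points = {(2, 1), (2, 2), (4, 2), (4, 3)}.
Total count |C(F_5)_aff| = 4.


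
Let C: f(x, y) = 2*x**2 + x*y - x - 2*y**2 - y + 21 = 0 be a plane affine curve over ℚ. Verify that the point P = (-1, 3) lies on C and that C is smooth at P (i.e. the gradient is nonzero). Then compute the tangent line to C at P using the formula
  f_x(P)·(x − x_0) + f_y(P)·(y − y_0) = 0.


Tangent line at P: -2*x - 14*y + 40 = 0.

Step 1: f(-1, 3) = 0, so P lies on C.
Step 2: partial derivatives
  f_x(x, y) = 4*x + y - 1, f_y(x, y) = x - 4*y - 1.
  f_x(P) = -2, f_y(P) = -14 (gradient nonzero, so P is smooth).
Step 3: tangent line at P: -2·(x − -1) + -14·(y − 3) = 0.
Expanding: -2*x - 14*y + 40 = 0.


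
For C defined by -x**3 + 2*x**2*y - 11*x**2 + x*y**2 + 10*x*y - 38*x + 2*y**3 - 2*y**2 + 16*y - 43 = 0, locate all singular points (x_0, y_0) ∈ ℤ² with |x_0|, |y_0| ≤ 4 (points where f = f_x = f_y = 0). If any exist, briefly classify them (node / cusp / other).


Singular points: {(-3, 1)}; classification: cusp.

Compute partial derivatives:
  f_x = -3*x**2 + 4*x*y - 22*x + y**2 + 10*y - 38.
  f_y = 2*x**2 + 2*x*y + 10*x + 6*y**2 - 4*y + 16.
Scan x_0 ∈ {−4, ..., 4}. For each x_0, f_y(x_0, y) is a polynomial in y; find its integer roots y ∈ {−4, ..., 4}, then test f_x and f at those candidates.
  x = -4: f_y(-4, y) = 6*y**2 - 12*y + 8; no integer root y with |y| ≤ 4.
  x = -3: f_y(-3, y) = 6*y**2 - 10*y + 4; vanishes at y ∈ {1}. (-3, 1): f_x = 0, f = 0 — SINGULAR.
  x = -2: f_y(-2, y) = 6*y**2 - 8*y + 4; no integer root y with |y| ≤ 4.
  x = -1: f_y(-1, y) = 6*y**2 - 6*y + 8; no integer root y with |y| ≤ 4.
  x = 0: f_y(0, y) = 6*y**2 - 4*y + 16; no integer root y with |y| ≤ 4.
  x = 1: f_y(1, y) = 6*y**2 - 2*y + 28; no integer root y with |y| ≤ 4.
  x = 2: f_y(2, y) = 6*y**2 + 44; no integer root y with |y| ≤ 4.
  x = 3: f_y(3, y) = 6*y**2 + 2*y + 64; no integer root y with |y| ≤ 4.
  x = 4: f_y(4, y) = 6*y**2 + 4*y + 88; no integer root y with |y| ≤ 4.
Only singular point on the grid: (-3, 1).
Classify: substitute x = -3 + u, y = 1 + v and expand: f = -u**3 + 2*u**2*v + u*v**2 + 2*v**3 + v**2.
No constant or linear terms (consistent with a singular point). Quadratic part: v**2. Cubic part: -u**3 + 2*u**2*v + u*v**2 + 2*v**3.
The quadratic part v**2 is a perfect square, so there is a single (double) tangent line v = 0, i.e. y = 1. Restricting the cubic part to that line (v = 0) leaves -u**3 ≠ 0, so f is not divisible by v and the branch is v² ≈ u**3 to lowest order — this is a cusp.
Classification: cusp.


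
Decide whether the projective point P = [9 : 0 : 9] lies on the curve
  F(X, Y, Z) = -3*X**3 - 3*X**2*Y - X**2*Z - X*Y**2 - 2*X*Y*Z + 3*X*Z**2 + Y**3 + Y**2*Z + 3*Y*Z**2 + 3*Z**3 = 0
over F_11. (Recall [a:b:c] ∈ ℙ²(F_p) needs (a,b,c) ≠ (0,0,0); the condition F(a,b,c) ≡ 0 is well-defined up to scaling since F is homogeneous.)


F(9,0,9) ≡ 6 (mod 11); P is NOT on the curve.

Evaluate F(9, 0, 9) term-by-term (mod 11).
  -3*X**3 ↦ -3·729·1·1 = -2187
  -3*X**2*Y ↦ -3·81·0·1 = 0
  -X**2*Z ↦ -1·81·1·9 = -729
  -X*Y**2 ↦ -1·9·0·1 = 0
  -2*X*Y*Z ↦ -2·9·0·9 = 0
  3*X*Z**2 ↦ 3·9·1·81 = 2187
  Y**3 ↦ 1·1·0·1 = 0
  Y**2*Z ↦ 1·1·0·9 = 0
  3*Y*Z**2 ↦ 3·1·0·81 = 0
  3*Z**3 ↦ 3·1·1·729 = 2187
Sum: F(9, 0, 9) = (-2187) + (0) + (-729) + (0) + (0) + (2187) + (0) + (0) + (0) + (2187) = 1458.
Reducing mod 11: 1458 ≡ 6 (mod 11).
Since F(a, b, c) ≡ 6 ≠ 0 (mod 11), P does NOT lie on the curve.


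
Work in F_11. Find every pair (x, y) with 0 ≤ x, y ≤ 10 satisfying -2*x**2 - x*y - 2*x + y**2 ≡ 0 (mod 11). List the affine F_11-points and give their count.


Affine F_11-points: {(0, 0), (4, 2), (5, 2), (5, 3), (6, 7), (6, 10), (9, 3), (9, 6), (10, 0), (10, 10)}; count = 10.

For each of the 121 pairs (x, y) ∈ F_11², evaluate f(x, y) mod 11. Record the zeros.
  x = 0: [0↦0, 1↦1, 2↦4, 3↦9, 4↦5, 5↦3, 6↦3, 7↦5, 8↦9, 9↦4, 10↦1]  zeros at y ∈ {0}
  x = 1: [0↦7, 1↦7, 2↦9, 3↦2, 4↦8, 5↦5, 6↦4, 7↦5, 8↦8, 9↦2, 10↦9]  zeros at y ∈ ∅
  x = 2: [0↦10, 1↦9, 2↦10, 3↦2, 4↦7, 5↦3, 6↦1, 7↦1, 8↦3, 9↦7, 10↦2]  zeros at y ∈ ∅
  x = 3: [0↦9, 1↦7, 2↦7, 3↦9, 4↦2, 5↦8, 6↦5, 7↦4, 8↦5, 9↦8, 10↦2]  zeros at y ∈ ∅
  x = 4: [0↦4, 1↦1, 2↦0, 3↦1, 4↦4, 5↦9, 6↦5, 7↦3, 8↦3, 9↦5, 10↦9]  zeros at y ∈ {2}
  x = 5: [0↦6, 1↦2, 2↦0, 3↦0, 4↦2, 5↦6, 6↦1, 7↦9, 8↦8, 9↦9, 10↦1]  zeros at y ∈ {2, 3}
  x = 6: [0↦4, 1↦10, 2↦7, 3↦6, 4↦7, 5↦10, 6↦4, 7↦0, 8↦9, 9↦9, 10↦0]  zeros at y ∈ {7, 10}
  x = 7: [0↦9, 1↦3, 2↦10, 3↦8, 4↦8, 5↦10, 6↦3, 7↦9, 8↦6, 9↦5, 10↦6]  zeros at y ∈ ∅
  x = 8: [0↦10, 1↦3, 2↦9, 3↦6, 4↦5, 5↦6, 6↦9, 7↦3, 8↦10, 9↦8, 10↦8]  zeros at y ∈ ∅
  x = 9: [0↦7, 1↦10, 2↦4, 3↦0, 4↦9, 5↦9, 6↦0, 7↦4, 8↦10, 9↦7, 10↦6]  zeros at y ∈ {3, 6}
  x = 10: [0↦0, 1↦2, 2↦6, 3↦1, 4↦9, 5↦8, 6↦9, 7↦1, 8↦6, 9↦2, 10↦0]  zeros at y ∈ {0, 10}
Collecting zeros: affine points = {(0, 0), (4, 2), (5, 2), (5, 3), (6, 7), (6, 10), (9, 3), (9, 6), (10, 0), (10, 10)}.
Total count |C(F_11)_aff| = 10.


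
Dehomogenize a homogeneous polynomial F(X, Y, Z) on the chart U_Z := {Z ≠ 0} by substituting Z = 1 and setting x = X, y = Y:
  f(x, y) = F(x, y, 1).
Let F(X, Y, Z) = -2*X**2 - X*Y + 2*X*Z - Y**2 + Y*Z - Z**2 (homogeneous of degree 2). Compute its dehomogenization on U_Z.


f(x, y) = -2*x**2 - x*y + 2*x - y**2 + y - 1

On U_Z we set Z = 1. Each monomial c·X^i·Y^j·Z^k in F becomes c·x^i·y^j·1^k = c·x^i·y^j.
Substituting Z = 1: F(X, Y, 1) = -2*x**2 - x*y + 2*x - y**2 + y - 1.
Note: deg(f) ≤ deg(F) = 2; strict inequality happens when F is divisible by Z (lost terms).


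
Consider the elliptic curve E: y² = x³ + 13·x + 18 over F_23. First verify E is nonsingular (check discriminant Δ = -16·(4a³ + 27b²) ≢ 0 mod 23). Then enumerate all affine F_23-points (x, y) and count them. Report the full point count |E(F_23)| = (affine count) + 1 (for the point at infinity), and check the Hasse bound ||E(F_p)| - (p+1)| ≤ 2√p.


Affine points = {(0, 8), (0, 15), (1, 3), (1, 20), (2, 11), (2, 12), (5, 1), (5, 22), (6, 6), (6, 17), (8, 6), (8, 17), (9, 6), (9, 17), (12, 4), (12, 19), (14, 0), (15, 0), (17, 0), (18, 9), (18, 14), (22, 2), (22, 21)}; affine count = 23; |E(F_23)| = 24.

Discriminant check: Δ ∝ 4a³ + 27b² = 4·13³ + 27·18² = 4·2197 + 27·324 ≡ 10 (mod 23). Nonzero ⇒ E is nonsingular.
For each x ∈ F_23, compute rhs = x³ + 13·x + 18 mod 23, then count y ∈ F_23 with y² ≡ rhs.
  x = 0: rhs = 18, matching y values: 8, 15 (2 points).
  x = 1: rhs = 9, matching y values: 3, 20 (2 points).
  x = 2: rhs = 6, matching y values: 11, 12 (2 points).
  x = 3: rhs = 15, matching y values: none (0 points).
  x = 4: rhs = 19, matching y values: none (0 points).
  x = 5: rhs = 1, matching y values: 1, 22 (2 points).
  x = 6: rhs = 13, matching y values: 6, 17 (2 points).
  x = 7: rhs = 15, matching y values: none (0 points).
  x = 8: rhs = 13, matching y values: 6, 17 (2 points).
  x = 9: rhs = 13, matching y values: 6, 17 (2 points).
  x = 10: rhs = 21, matching y values: none (0 points).
  x = 11: rhs = 20, matching y values: none (0 points).
  x = 12: rhs = 16, matching y values: 4, 19 (2 points).
  x = 13: rhs = 15, matching y values: none (0 points).
  x = 14: rhs = 0, matching y values: 0 (1 points).
  x = 15: rhs = 0, matching y values: 0 (1 points).
  x = 16: rhs = 21, matching y values: none (0 points).
  x = 17: rhs = 0, matching y values: 0 (1 points).
  x = 18: rhs = 12, matching y values: 9, 14 (2 points).
  x = 19: rhs = 17, matching y values: none (0 points).
  x = 20: rhs = 21, matching y values: none (0 points).
  x = 21: rhs = 7, matching y values: none (0 points).
  x = 22: rhs = 4, matching y values: 2, 21 (2 points).
Total affine count: 23.
Full point count |E(F_23)| = 23 + 1 = 24.
Hasse bound: |24 − (23+1)| = |0| = 0 ≤ 2√23 ≈ 9.5917 ✓.


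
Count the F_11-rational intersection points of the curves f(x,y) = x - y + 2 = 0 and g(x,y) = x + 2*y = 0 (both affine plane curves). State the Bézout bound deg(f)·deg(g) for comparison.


Common zeros: {(6, 8)}; count = 1; Bézout bound = 1.

deg(f) = 1, deg(g) = 1, so Bézout bound = 1.
Scan x ∈ F_11. For each x, list the y ∈ F_11 with f(x, y) ≡ 0 and those with g(x, y) ≡ 0 (mod 11); the common zeros in that column are the intersection.
  x = 0: f ≡ 0 at y ∈ {2}; g ≡ 0 at y ∈ {0}; common: ∅.
  x = 1: f ≡ 0 at y ∈ {3}; g ≡ 0 at y ∈ {5}; common: ∅.
  x = 2: f ≡ 0 at y ∈ {4}; g ≡ 0 at y ∈ {10}; common: ∅.
  x = 3: f ≡ 0 at y ∈ {5}; g ≡ 0 at y ∈ {4}; common: ∅.
  x = 4: f ≡ 0 at y ∈ {6}; g ≡ 0 at y ∈ {9}; common: ∅.
  x = 5: f ≡ 0 at y ∈ {7}; g ≡ 0 at y ∈ {3}; common: ∅.
  x = 6: f ≡ 0 at y ∈ {8}; g ≡ 0 at y ∈ {8}; common: {8}.
  x = 7: f ≡ 0 at y ∈ {9}; g ≡ 0 at y ∈ {2}; common: ∅.
  x = 8: f ≡ 0 at y ∈ {10}; g ≡ 0 at y ∈ {7}; common: ∅.
  x = 9: f ≡ 0 at y ∈ {0}; g ≡ 0 at y ∈ {1}; common: ∅.
  x = 10: f ≡ 0 at y ∈ {1}; g ≡ 0 at y ∈ {6}; common: ∅.
Collecting: common zeros = {(6, 8)}, so the count is 1.
Comparison with the Bézout bound: 1 ≤ 1 = deg(f)·deg(g), as expected for curves with no common component (the bound is attained).


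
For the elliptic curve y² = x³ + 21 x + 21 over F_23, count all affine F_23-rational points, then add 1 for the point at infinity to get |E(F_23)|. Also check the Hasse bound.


Affine points = {(2, 5), (2, 18), (4, 10), (4, 13), (6, 8), (6, 15), (10, 9), (10, 14), (12, 0), (14, 0), (15, 10), (15, 13), (17, 1), (17, 22), (20, 0)}; affine count = 15; |E(F_23)| = 16.

Discriminant check: Δ ∝ 4a³ + 27b² = 4·21³ + 27·21² = 4·9261 + 27·441 ≡ 7 (mod 23). Nonzero ⇒ E is nonsingular.
For each x ∈ F_23, compute rhs = x³ + 21·x + 21 mod 23, then count y ∈ F_23 with y² ≡ rhs.
  x = 0: rhs = 21, matching y values: none (0 points).
  x = 1: rhs = 20, matching y values: none (0 points).
  x = 2: rhs = 2, matching y values: 5, 18 (2 points).
  x = 3: rhs = 19, matching y values: none (0 points).
  x = 4: rhs = 8, matching y values: 10, 13 (2 points).
  x = 5: rhs = 21, matching y values: none (0 points).
  x = 6: rhs = 18, matching y values: 8, 15 (2 points).
  x = 7: rhs = 5, matching y values: none (0 points).
  x = 8: rhs = 11, matching y values: none (0 points).
  x = 9: rhs = 19, matching y values: none (0 points).
  x = 10: rhs = 12, matching y values: 9, 14 (2 points).
  x = 11: rhs = 19, matching y values: none (0 points).
  x = 12: rhs = 0, matching y values: 0 (1 points).
  x = 13: rhs = 7, matching y values: none (0 points).
  x = 14: rhs = 0, matching y values: 0 (1 points).
  x = 15: rhs = 8, matching y values: 10, 13 (2 points).
  x = 16: rhs = 14, matching y values: none (0 points).
  x = 17: rhs = 1, matching y values: 1, 22 (2 points).
  x = 18: rhs = 21, matching y values: none (0 points).
  x = 19: rhs = 11, matching y values: none (0 points).
  x = 20: rhs = 0, matching y values: 0 (1 points).
  x = 21: rhs = 17, matching y values: none (0 points).
  x = 22: rhs = 22, matching y values: none (0 points).
Total affine count: 15.
Full point count |E(F_23)| = 15 + 1 = 16.
Hasse bound: |16 − (23+1)| = |-8| = 8 ≤ 2√23 ≈ 9.5917 ✓.


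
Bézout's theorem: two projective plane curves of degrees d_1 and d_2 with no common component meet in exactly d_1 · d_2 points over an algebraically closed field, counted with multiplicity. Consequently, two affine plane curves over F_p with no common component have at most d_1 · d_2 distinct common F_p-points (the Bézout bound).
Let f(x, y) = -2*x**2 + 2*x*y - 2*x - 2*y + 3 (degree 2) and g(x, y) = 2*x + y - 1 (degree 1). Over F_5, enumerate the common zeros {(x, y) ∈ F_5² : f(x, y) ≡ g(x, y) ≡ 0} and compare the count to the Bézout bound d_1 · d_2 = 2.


Common zeros: {(2, 2)}; count = 1; Bézout bound = 2.

deg(f) = 2, deg(g) = 1, so Bézout bound = 2.
Scan x ∈ F_5. For each x, list the y ∈ F_5 with f(x, y) ≡ 0 and those with g(x, y) ≡ 0 (mod 5); the common zeros in that column are the intersection.
  x = 0: f ≡ 0 at y ∈ {4}; g ≡ 0 at y ∈ {1}; common: ∅.
  x = 1: f ≡ 0 at y ∈ ∅; g ≡ 0 at y ∈ {4}; common: ∅.
  x = 2: f ≡ 0 at y ∈ {2}; g ≡ 0 at y ∈ {2}; common: {2}.
  x = 3: f ≡ 0 at y ∈ {4}; g ≡ 0 at y ∈ {0}; common: ∅.
  x = 4: f ≡ 0 at y ∈ {2}; g ≡ 0 at y ∈ {3}; common: ∅.
Collecting: common zeros = {(2, 2)}, so the count is 1.
Comparison with the Bézout bound: 1 ≤ 2 = deg(f)·deg(g), as expected for curves with no common component (the affine F_5-count falls short of the bound because intersections may lie at infinity, over extension fields, or carry multiplicity).


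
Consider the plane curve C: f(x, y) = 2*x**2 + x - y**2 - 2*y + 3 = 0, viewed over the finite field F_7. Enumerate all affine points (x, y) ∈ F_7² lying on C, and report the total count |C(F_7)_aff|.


Affine F_7-points: {(0, 1), (0, 4), (1, 6), (2, 6), (3, 1), (3, 4)}; count = 6.

For each of the 49 pairs (x, y) ∈ F_7², evaluate f(x, y) mod 7. Record the zeros.
  x = 0: [0↦3, 1↦0, 2↦2, 3↦2, 4↦0, 5↦3, 6↦4]  zeros at y ∈ {1, 4}
  x = 1: [0↦6, 1↦3, 2↦5, 3↦5, 4↦3, 5↦6, 6↦0]  zeros at y ∈ {6}
  x = 2: [0↦6, 1↦3, 2↦5, 3↦5, 4↦3, 5↦6, 6↦0]  zeros at y ∈ {6}
  x = 3: [0↦3, 1↦0, 2↦2, 3↦2, 4↦0, 5↦3, 6↦4]  zeros at y ∈ {1, 4}
  x = 4: [0↦4, 1↦1, 2↦3, 3↦3, 4↦1, 5↦4, 6↦5]  zeros at y ∈ ∅
  x = 5: [0↦2, 1↦6, 2↦1, 3↦1, 4↦6, 5↦2, 6↦3]  zeros at y ∈ ∅
  x = 6: [0↦4, 1↦1, 2↦3, 3↦3, 4↦1, 5↦4, 6↦5]  zeros at y ∈ ∅
Collecting zeros: affine points = {(0, 1), (0, 4), (1, 6), (2, 6), (3, 1), (3, 4)}.
Total count |C(F_7)_aff| = 6.


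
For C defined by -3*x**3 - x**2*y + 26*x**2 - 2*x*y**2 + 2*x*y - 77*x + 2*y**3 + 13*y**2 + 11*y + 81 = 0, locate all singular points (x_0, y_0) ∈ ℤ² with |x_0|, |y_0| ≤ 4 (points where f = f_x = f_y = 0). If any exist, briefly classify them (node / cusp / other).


Singular points: {(3, -1)}; classification: cusp.

Compute partial derivatives:
  f_x = -9*x**2 - 2*x*y + 52*x - 2*y**2 + 2*y - 77.
  f_y = -x**2 - 4*x*y + 2*x + 6*y**2 + 26*y + 11.
Scan x_0 ∈ {−4, ..., 4}. For each x_0, f_y(x_0, y) is a polynomial in y; find its integer roots y ∈ {−4, ..., 4}, then test f_x and f at those candidates.
  x = -4: f_y(-4, y) = 6*y**2 + 42*y - 13; no integer root y with |y| ≤ 4.
  x = -3: f_y(-3, y) = 6*y**2 + 38*y - 4; no integer root y with |y| ≤ 4.
  x = -2: f_y(-2, y) = 6*y**2 + 34*y + 3; no integer root y with |y| ≤ 4.
  x = -1: f_y(-1, y) = 6*y**2 + 30*y + 8; no integer root y with |y| ≤ 4.
  x = 0: f_y(0, y) = 6*y**2 + 26*y + 11; no integer root y with |y| ≤ 4.
  x = 1: f_y(1, y) = 6*y**2 + 22*y + 12; vanishes at y ∈ {-3}. (1, -3): f_x = -52 ≠ 0.
  x = 2: f_y(2, y) = 6*y**2 + 18*y + 11; no integer root y with |y| ≤ 4.
  x = 3: f_y(3, y) = 6*y**2 + 14*y + 8; vanishes at y ∈ {-1}. (3, -1): f_x = 0, f = 0 — SINGULAR.
  x = 4: f_y(4, y) = 6*y**2 + 10*y + 3; no integer root y with |y| ≤ 4.
Only singular point on the grid: (3, -1).
Classify: substitute x = 3 + u, y = -1 + v and expand: f = -3*u**3 - u**2*v - 2*u*v**2 + 2*v**3 + v**2.
No constant or linear terms (consistent with a singular point). Quadratic part: v**2. Cubic part: -3*u**3 - u**2*v - 2*u*v**2 + 2*v**3.
The quadratic part v**2 is a perfect square, so there is a single (double) tangent line v = 0, i.e. y = -1. Restricting the cubic part to that line (v = 0) leaves -3*u**3 ≠ 0, so f is not divisible by v and the branch is v² ≈ 3*u**3 to lowest order — this is a cusp.
Classification: cusp.


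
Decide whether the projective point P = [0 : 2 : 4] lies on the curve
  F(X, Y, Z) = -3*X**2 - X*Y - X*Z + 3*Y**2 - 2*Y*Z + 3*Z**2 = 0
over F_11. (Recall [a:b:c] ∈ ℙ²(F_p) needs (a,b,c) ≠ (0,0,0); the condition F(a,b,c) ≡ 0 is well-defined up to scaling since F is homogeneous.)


F(0,2,4) ≡ 0 (mod 11); P is on the curve.

Evaluate F(0, 2, 4) term-by-term (mod 11).
  -3*X**2 ↦ -3·0·1·1 = 0
  -X*Y ↦ -1·0·2·1 = 0
  -X*Z ↦ -1·0·1·4 = 0
  3*Y**2 ↦ 3·1·4·1 = 12
  -2*Y*Z ↦ -2·1·2·4 = -16
  3*Z**2 ↦ 3·1·1·16 = 48
Sum: F(0, 2, 4) = (0) + (0) + (0) + (12) + (-16) + (48) = 44.
Reducing mod 11: 44 ≡ 0 (mod 11).
Since F(a, b, c) ≡ 0 (mod 11), P lies on the curve.


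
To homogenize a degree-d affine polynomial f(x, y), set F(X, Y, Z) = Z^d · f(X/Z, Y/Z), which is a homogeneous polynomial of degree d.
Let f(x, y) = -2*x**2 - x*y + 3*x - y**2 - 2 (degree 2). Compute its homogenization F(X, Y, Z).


F(X, Y, Z) = -2*X**2 - X*Y + 3*X*Z - Y**2 - 2*Z**2

deg(f) = 2.
Substitute x = X/Z, y = Y/Z into f, then multiply by Z^2.
  monomial -2·x^2·y^0 ↦ -2·X^2·Y^0·Z^0.
  monomial -1·x^1·y^1 ↦ -1·X^1·Y^1·Z^0.
  monomial 3·x^1·y^0 ↦ 3·X^1·Y^0·Z^1.
  monomial -1·x^0·y^2 ↦ -1·X^0·Y^2·Z^0.
  monomial -2·x^0·y^0 ↦ -2·X^0·Y^0·Z^2.
Collecting: F(X, Y, Z) = -2*X**2 - X*Y + 3*X*Z - Y**2 - 2*Z**2.


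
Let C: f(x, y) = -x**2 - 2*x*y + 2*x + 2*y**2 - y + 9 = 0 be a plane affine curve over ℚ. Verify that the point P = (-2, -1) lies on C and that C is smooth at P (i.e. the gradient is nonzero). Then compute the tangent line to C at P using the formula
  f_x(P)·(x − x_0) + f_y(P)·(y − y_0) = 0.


Tangent line at P: 8*x - y + 15 = 0.

Step 1: f(-2, -1) = 0, so P lies on C.
Step 2: partial derivatives
  f_x(x, y) = -2*x - 2*y + 2, f_y(x, y) = -2*x + 4*y - 1.
  f_x(P) = 8, f_y(P) = -1 (gradient nonzero, so P is smooth).
Step 3: tangent line at P: 8·(x − -2) + -1·(y − -1) = 0.
Expanding: 8*x - y + 15 = 0.


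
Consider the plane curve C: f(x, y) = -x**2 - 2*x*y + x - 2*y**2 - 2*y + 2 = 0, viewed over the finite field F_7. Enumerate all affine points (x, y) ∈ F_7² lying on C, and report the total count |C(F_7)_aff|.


Affine F_7-points: {(1, 2), (1, 3), (2, 0), (2, 4), (3, 1), (3, 2), (5, 4), (6, 0)}; count = 8.

For each of the 49 pairs (x, y) ∈ F_7², evaluate f(x, y) mod 7. Record the zeros.
  x = 0: [0↦2, 1↦5, 2↦4, 3↦6, 4↦4, 5↦5, 6↦2]  zeros at y ∈ ∅
  x = 1: [0↦2, 1↦3, 2↦0, 3↦0, 4↦3, 5↦2, 6↦4]  zeros at y ∈ {2, 3}
  x = 2: [0↦0, 1↦6, 2↦1, 3↦6, 4↦0, 5↦4, 6↦4]  zeros at y ∈ {0, 4}
  x = 3: [0↦3, 1↦0, 2↦0, 3↦3, 4↦2, 5↦4, 6↦2]  zeros at y ∈ {1, 2}
  x = 4: [0↦4, 1↦6, 2↦4, 3↦5, 4↦2, 5↦2, 6↦5]  zeros at y ∈ ∅
  x = 5: [0↦3, 1↦3, 2↦6, 3↦5, 4↦0, 5↦5, 6↦6]  zeros at y ∈ {4}
  x = 6: [0↦0, 1↦5, 2↦6, 3↦3, 4↦3, 5↦6, 6↦5]  zeros at y ∈ {0}
Collecting zeros: affine points = {(1, 2), (1, 3), (2, 0), (2, 4), (3, 1), (3, 2), (5, 4), (6, 0)}.
Total count |C(F_7)_aff| = 8.


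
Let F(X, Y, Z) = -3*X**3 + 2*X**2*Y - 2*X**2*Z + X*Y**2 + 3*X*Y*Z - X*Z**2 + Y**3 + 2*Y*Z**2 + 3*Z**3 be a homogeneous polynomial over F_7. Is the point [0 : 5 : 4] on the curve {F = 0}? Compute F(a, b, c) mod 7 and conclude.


F(0,5,4) ≡ 1 (mod 7); P is NOT on the curve.

Evaluate F(0, 5, 4) term-by-term (mod 7).
  -3*X**3 ↦ -3·0·1·1 = 0
  2*X**2*Y ↦ 2·0·5·1 = 0
  -2*X**2*Z ↦ -2·0·1·4 = 0
  X*Y**2 ↦ 1·0·25·1 = 0
  3*X*Y*Z ↦ 3·0·5·4 = 0
  -X*Z**2 ↦ -1·0·1·16 = 0
  Y**3 ↦ 1·1·125·1 = 125
  2*Y*Z**2 ↦ 2·1·5·16 = 160
  3*Z**3 ↦ 3·1·1·64 = 192
Sum: F(0, 5, 4) = (0) + (0) + (0) + (0) + (0) + (0) + (125) + (160) + (192) = 477.
Reducing mod 7: 477 ≡ 1 (mod 7).
Since F(a, b, c) ≡ 1 ≠ 0 (mod 7), P does NOT lie on the curve.


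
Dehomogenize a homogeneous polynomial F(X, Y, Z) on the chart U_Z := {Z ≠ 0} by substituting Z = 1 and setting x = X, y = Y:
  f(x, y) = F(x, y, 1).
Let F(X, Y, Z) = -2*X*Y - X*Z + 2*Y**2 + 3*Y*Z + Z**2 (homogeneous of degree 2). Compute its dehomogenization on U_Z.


f(x, y) = -2*x*y - x + 2*y**2 + 3*y + 1

On U_Z we set Z = 1. Each monomial c·X^i·Y^j·Z^k in F becomes c·x^i·y^j·1^k = c·x^i·y^j.
Substituting Z = 1: F(X, Y, 1) = -2*x*y - x + 2*y**2 + 3*y + 1.
Note: deg(f) ≤ deg(F) = 2; strict inequality happens when F is divisible by Z (lost terms).


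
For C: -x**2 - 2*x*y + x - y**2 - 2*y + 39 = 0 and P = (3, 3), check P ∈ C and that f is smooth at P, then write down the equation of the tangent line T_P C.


Tangent line at P: -11*x - 14*y + 75 = 0.

Step 1: f(3, 3) = 0, so P lies on C.
Step 2: partial derivatives
  f_x(x, y) = -2*x - 2*y + 1, f_y(x, y) = -2*x - 2*y - 2.
  f_x(P) = -11, f_y(P) = -14 (gradient nonzero, so P is smooth).
Step 3: tangent line at P: -11·(x − 3) + -14·(y − 3) = 0.
Expanding: -11*x - 14*y + 75 = 0.


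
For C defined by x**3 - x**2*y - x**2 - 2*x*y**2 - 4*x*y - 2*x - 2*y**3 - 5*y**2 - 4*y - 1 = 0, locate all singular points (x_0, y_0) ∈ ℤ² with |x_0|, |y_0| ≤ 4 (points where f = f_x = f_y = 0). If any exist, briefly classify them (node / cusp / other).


Singular points: {(0, -1)}; classification: cusp.

Compute partial derivatives:
  f_x = 3*x**2 - 2*x*y - 2*x - 2*y**2 - 4*y - 2.
  f_y = -x**2 - 4*x*y - 4*x - 6*y**2 - 10*y - 4.
Scan x_0 ∈ {−4, ..., 4}. For each x_0, f_y(x_0, y) is a polynomial in y; find its integer roots y ∈ {−4, ..., 4}, then test f_x and f at those candidates.
  x = -4: f_y(-4, y) = -6*y**2 + 6*y - 4; no integer root y with |y| ≤ 4.
  x = -3: f_y(-3, y) = -6*y**2 + 2*y - 1; no integer root y with |y| ≤ 4.
  x = -2: f_y(-2, y) = -6*y**2 - 2*y; vanishes at y ∈ {0}. (-2, 0): f_x = 14 ≠ 0.
  x = -1: f_y(-1, y) = -6*y**2 - 6*y - 1; no integer root y with |y| ≤ 4.
  x = 0: f_y(0, y) = -6*y**2 - 10*y - 4; vanishes at y ∈ {-1}. (0, -1): f_x = 0, f = 0 — SINGULAR.
  x = 1: f_y(1, y) = -6*y**2 - 14*y - 9; no integer root y with |y| ≤ 4.
  x = 2: f_y(2, y) = -6*y**2 - 18*y - 16; no integer root y with |y| ≤ 4.
  x = 3: f_y(3, y) = -6*y**2 - 22*y - 25; no integer root y with |y| ≤ 4.
  x = 4: f_y(4, y) = -6*y**2 - 26*y - 36; no integer root y with |y| ≤ 4.
Only singular point on the grid: (0, -1).
Classify: substitute x = 0 + u, y = -1 + v and expand: f = u**3 - u**2*v - 2*u*v**2 - 2*v**3 + v**2.
No constant or linear terms (consistent with a singular point). Quadratic part: v**2. Cubic part: u**3 - u**2*v - 2*u*v**2 - 2*v**3.
The quadratic part v**2 is a perfect square, so there is a single (double) tangent line v = 0, i.e. y = -1. Restricting the cubic part to that line (v = 0) leaves u**3 ≠ 0, so f is not divisible by v and the branch is v² ≈ -u**3 to lowest order — this is a cusp.
Classification: cusp.


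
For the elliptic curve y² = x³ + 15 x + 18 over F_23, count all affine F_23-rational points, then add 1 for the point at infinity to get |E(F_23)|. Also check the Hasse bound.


Affine points = {(0, 8), (0, 15), (4, 2), (4, 21), (6, 5), (6, 18), (7, 11), (7, 12), (8, 11), (8, 12), (9, 10), (9, 13), (10, 8), (10, 15), (13, 8), (13, 15), (18, 5), (18, 18), (19, 3), (19, 20), (21, 7), (21, 16), (22, 5), (22, 18)}; affine count = 24; |E(F_23)| = 25.

Discriminant check: Δ ∝ 4a³ + 27b² = 4·15³ + 27·18² = 4·3375 + 27·324 ≡ 7 (mod 23). Nonzero ⇒ E is nonsingular.
For each x ∈ F_23, compute rhs = x³ + 15·x + 18 mod 23, then count y ∈ F_23 with y² ≡ rhs.
  x = 0: rhs = 18, matching y values: 8, 15 (2 points).
  x = 1: rhs = 11, matching y values: none (0 points).
  x = 2: rhs = 10, matching y values: none (0 points).
  x = 3: rhs = 21, matching y values: none (0 points).
  x = 4: rhs = 4, matching y values: 2, 21 (2 points).
  x = 5: rhs = 11, matching y values: none (0 points).
  x = 6: rhs = 2, matching y values: 5, 18 (2 points).
  x = 7: rhs = 6, matching y values: 11, 12 (2 points).
  x = 8: rhs = 6, matching y values: 11, 12 (2 points).
  x = 9: rhs = 8, matching y values: 10, 13 (2 points).
  x = 10: rhs = 18, matching y values: 8, 15 (2 points).
  x = 11: rhs = 19, matching y values: none (0 points).
  x = 12: rhs = 17, matching y values: none (0 points).
  x = 13: rhs = 18, matching y values: 8, 15 (2 points).
  x = 14: rhs = 5, matching y values: none (0 points).
  x = 15: rhs = 7, matching y values: none (0 points).
  x = 16: rhs = 7, matching y values: none (0 points).
  x = 17: rhs = 11, matching y values: none (0 points).
  x = 18: rhs = 2, matching y values: 5, 18 (2 points).
  x = 19: rhs = 9, matching y values: 3, 20 (2 points).
  x = 20: rhs = 15, matching y values: none (0 points).
  x = 21: rhs = 3, matching y values: 7, 16 (2 points).
  x = 22: rhs = 2, matching y values: 5, 18 (2 points).
Total affine count: 24.
Full point count |E(F_23)| = 24 + 1 = 25.
Hasse bound: |25 − (23+1)| = |1| = 1 ≤ 2√23 ≈ 9.5917 ✓.


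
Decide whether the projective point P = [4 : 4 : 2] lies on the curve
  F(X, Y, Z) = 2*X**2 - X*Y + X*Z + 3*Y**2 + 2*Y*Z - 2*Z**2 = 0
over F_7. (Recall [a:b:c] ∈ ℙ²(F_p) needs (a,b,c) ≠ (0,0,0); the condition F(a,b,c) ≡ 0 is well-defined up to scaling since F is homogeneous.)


F(4,4,2) ≡ 3 (mod 7); P is NOT on the curve.

Evaluate F(4, 4, 2) term-by-term (mod 7).
  2*X**2 ↦ 2·16·1·1 = 32
  -X*Y ↦ -1·4·4·1 = -16
  X*Z ↦ 1·4·1·2 = 8
  3*Y**2 ↦ 3·1·16·1 = 48
  2*Y*Z ↦ 2·1·4·2 = 16
  -2*Z**2 ↦ -2·1·1·4 = -8
Sum: F(4, 4, 2) = (32) + (-16) + (8) + (48) + (16) + (-8) = 80.
Reducing mod 7: 80 ≡ 3 (mod 7).
Since F(a, b, c) ≡ 3 ≠ 0 (mod 7), P does NOT lie on the curve.


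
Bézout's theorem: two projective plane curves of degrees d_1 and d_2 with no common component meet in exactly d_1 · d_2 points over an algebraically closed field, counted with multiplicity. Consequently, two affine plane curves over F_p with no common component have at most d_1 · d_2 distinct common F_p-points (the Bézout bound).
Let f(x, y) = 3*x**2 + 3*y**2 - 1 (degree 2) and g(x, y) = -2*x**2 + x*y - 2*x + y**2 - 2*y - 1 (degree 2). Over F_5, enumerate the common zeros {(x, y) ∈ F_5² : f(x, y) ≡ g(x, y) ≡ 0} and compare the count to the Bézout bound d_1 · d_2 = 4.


Common zeros: {(1, 1)}; count = 1; Bézout bound = 4.

deg(f) = 2, deg(g) = 2, so Bézout bound = 4.
Scan x ∈ F_5. For each x, list the y ∈ F_5 with f(x, y) ≡ 0 and those with g(x, y) ≡ 0 (mod 5); the common zeros in that column are the intersection.
  x = 0: f ≡ 0 at y ∈ ∅; g ≡ 0 at y ∈ ∅; common: ∅.
  x = 1: f ≡ 0 at y ∈ {1, 4}; g ≡ 0 at y ∈ {0, 1}; common: {1}.
  x = 2: f ≡ 0 at y ∈ ∅; g ≡ 0 at y ∈ ∅; common: ∅.
  x = 3: f ≡ 0 at y ∈ ∅; g ≡ 0 at y ∈ {0, 4}; common: ∅.
  x = 4: f ≡ 0 at y ∈ {1, 4}; g ≡ 0 at y ∈ ∅; common: ∅.
Collecting: common zeros = {(1, 1)}, so the count is 1.
Comparison with the Bézout bound: 1 ≤ 4 = deg(f)·deg(g), as expected for curves with no common component (the affine F_5-count falls short of the bound because intersections may lie at infinity, over extension fields, or carry multiplicity).


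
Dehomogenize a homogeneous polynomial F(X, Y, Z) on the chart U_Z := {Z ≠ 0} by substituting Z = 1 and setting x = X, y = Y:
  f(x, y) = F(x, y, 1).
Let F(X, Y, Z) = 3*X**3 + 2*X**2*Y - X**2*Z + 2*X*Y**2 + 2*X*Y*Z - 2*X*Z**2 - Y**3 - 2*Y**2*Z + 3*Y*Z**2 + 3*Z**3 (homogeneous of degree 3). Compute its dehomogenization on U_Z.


f(x, y) = 3*x**3 + 2*x**2*y - x**2 + 2*x*y**2 + 2*x*y - 2*x - y**3 - 2*y**2 + 3*y + 3

On U_Z we set Z = 1. Each monomial c·X^i·Y^j·Z^k in F becomes c·x^i·y^j·1^k = c·x^i·y^j.
Substituting Z = 1: F(X, Y, 1) = 3*x**3 + 2*x**2*y - x**2 + 2*x*y**2 + 2*x*y - 2*x - y**3 - 2*y**2 + 3*y + 3.
Note: deg(f) ≤ deg(F) = 3; strict inequality happens when F is divisible by Z (lost terms).


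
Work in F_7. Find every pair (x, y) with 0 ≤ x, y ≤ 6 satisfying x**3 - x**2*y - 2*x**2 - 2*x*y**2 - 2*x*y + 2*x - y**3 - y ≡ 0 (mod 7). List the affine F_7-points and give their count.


Affine F_7-points: {(0, 0), (1, 3), (2, 5), (3, 2), (4, 4), (5, 2), (5, 3), (5, 6), (6, 3)}; count = 9.

For each of the 49 pairs (x, y) ∈ F_7², evaluate f(x, y) mod 7. Record the zeros.
  x = 0: [0↦0, 1↦5, 2↦4, 3↦5, 4↦2, 5↦3, 6↦2]  zeros at y ∈ {0}
  x = 1: [0↦1, 1↦1, 2↦5, 3↦0, 4↦1, 5↦2, 6↦4]  zeros at y ∈ {3}
  x = 2: [0↦4, 1↦4, 2↦4, 3↦5, 4↦1, 5↦0, 6↦3]  zeros at y ∈ {5}
  x = 3: [0↦1, 1↦6, 2↦0, 3↦5, 4↦1, 5↦3, 6↦5]  zeros at y ∈ {2}
  x = 4: [0↦5, 1↦6, 2↦6, 3↦6, 4↦0, 5↦3, 6↦2]  zeros at y ∈ {4}
  x = 5: [0↦1, 1↦3, 2↦0, 3↦0, 4↦4, 5↦6, 6↦0]  zeros at y ∈ {2, 3, 6}
  x = 6: [0↦2, 1↦3, 2↦2, 3↦0, 4↦5, 5↦4, 6↦5]  zeros at y ∈ {3}
Collecting zeros: affine points = {(0, 0), (1, 3), (2, 5), (3, 2), (4, 4), (5, 2), (5, 3), (5, 6), (6, 3)}.
Total count |C(F_7)_aff| = 9.


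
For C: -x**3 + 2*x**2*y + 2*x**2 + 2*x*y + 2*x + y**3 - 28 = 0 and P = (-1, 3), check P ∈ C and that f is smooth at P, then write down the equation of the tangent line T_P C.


Tangent line at P: -11*x + 27*y - 92 = 0.

Step 1: f(-1, 3) = 0, so P lies on C.
Step 2: partial derivatives
  f_x(x, y) = -3*x**2 + 4*x*y + 4*x + 2*y + 2, f_y(x, y) = 2*x**2 + 2*x + 3*y**2.
  f_x(P) = -11, f_y(P) = 27 (gradient nonzero, so P is smooth).
Step 3: tangent line at P: -11·(x − -1) + 27·(y − 3) = 0.
Expanding: -11*x + 27*y - 92 = 0.


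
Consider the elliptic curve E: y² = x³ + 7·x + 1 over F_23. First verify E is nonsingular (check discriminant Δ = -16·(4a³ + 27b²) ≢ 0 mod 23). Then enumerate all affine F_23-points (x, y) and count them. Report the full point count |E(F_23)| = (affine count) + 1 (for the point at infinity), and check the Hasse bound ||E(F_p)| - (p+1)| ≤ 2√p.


Affine points = {(0, 1), (0, 22), (1, 3), (1, 20), (2, 0), (3, 7), (3, 16), (4, 1), (4, 22), (5, 0), (6, 11), (6, 12), (7, 5), (7, 18), (10, 6), (10, 17), (11, 11), (11, 12), (13, 9), (13, 14), (15, 10), (15, 13), (16, 0), (18, 5), (18, 18), (19, 1), (19, 22), (21, 5), (21, 18), (22, 4), (22, 19)}; affine count = 31; |E(F_23)| = 32.

Discriminant check: Δ ∝ 4a³ + 27b² = 4·7³ + 27·1² = 4·343 + 27·1 ≡ 19 (mod 23). Nonzero ⇒ E is nonsingular.
For each x ∈ F_23, compute rhs = x³ + 7·x + 1 mod 23, then count y ∈ F_23 with y² ≡ rhs.
  x = 0: rhs = 1, matching y values: 1, 22 (2 points).
  x = 1: rhs = 9, matching y values: 3, 20 (2 points).
  x = 2: rhs = 0, matching y values: 0 (1 points).
  x = 3: rhs = 3, matching y values: 7, 16 (2 points).
  x = 4: rhs = 1, matching y values: 1, 22 (2 points).
  x = 5: rhs = 0, matching y values: 0 (1 points).
  x = 6: rhs = 6, matching y values: 11, 12 (2 points).
  x = 7: rhs = 2, matching y values: 5, 18 (2 points).
  x = 8: rhs = 17, matching y values: none (0 points).
  x = 9: rhs = 11, matching y values: none (0 points).
  x = 10: rhs = 13, matching y values: 6, 17 (2 points).
  x = 11: rhs = 6, matching y values: 11, 12 (2 points).
  x = 12: rhs = 19, matching y values: none (0 points).
  x = 13: rhs = 12, matching y values: 9, 14 (2 points).
  x = 14: rhs = 14, matching y values: none (0 points).
  x = 15: rhs = 8, matching y values: 10, 13 (2 points).
  x = 16: rhs = 0, matching y values: 0 (1 points).
  x = 17: rhs = 19, matching y values: none (0 points).
  x = 18: rhs = 2, matching y values: 5, 18 (2 points).
  x = 19: rhs = 1, matching y values: 1, 22 (2 points).
  x = 20: rhs = 22, matching y values: none (0 points).
  x = 21: rhs = 2, matching y values: 5, 18 (2 points).
  x = 22: rhs = 16, matching y values: 4, 19 (2 points).
Total affine count: 31.
Full point count |E(F_23)| = 31 + 1 = 32.
Hasse bound: |32 − (23+1)| = |8| = 8 ≤ 2√23 ≈ 9.5917 ✓.


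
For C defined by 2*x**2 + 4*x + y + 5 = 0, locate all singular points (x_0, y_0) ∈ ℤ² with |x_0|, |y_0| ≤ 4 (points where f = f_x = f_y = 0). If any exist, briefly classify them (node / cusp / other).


No singular points in the scanned grid; C is smooth there.

Compute partial derivatives:
  f_x = 4*x + 4.
  f_y = 1.
f_y = 1 is a nonzero constant, so f_y never vanishes: no point (x, y) can satisfy f = f_x = f_y = 0. In particular no (x, y) ∈ {−4, ..., 4}² is singular; the curve is smooth.


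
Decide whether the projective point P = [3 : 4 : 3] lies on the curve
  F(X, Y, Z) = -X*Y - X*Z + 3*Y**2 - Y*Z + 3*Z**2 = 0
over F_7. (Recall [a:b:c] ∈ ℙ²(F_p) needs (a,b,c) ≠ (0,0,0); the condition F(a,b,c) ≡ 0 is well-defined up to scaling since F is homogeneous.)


F(3,4,3) ≡ 0 (mod 7); P is on the curve.

Evaluate F(3, 4, 3) term-by-term (mod 7).
  -X*Y ↦ -1·3·4·1 = -12
  -X*Z ↦ -1·3·1·3 = -9
  3*Y**2 ↦ 3·1·16·1 = 48
  -Y*Z ↦ -1·1·4·3 = -12
  3*Z**2 ↦ 3·1·1·9 = 27
Sum: F(3, 4, 3) = (-12) + (-9) + (48) + (-12) + (27) = 42.
Reducing mod 7: 42 ≡ 0 (mod 7).
Since F(a, b, c) ≡ 0 (mod 7), P lies on the curve.
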